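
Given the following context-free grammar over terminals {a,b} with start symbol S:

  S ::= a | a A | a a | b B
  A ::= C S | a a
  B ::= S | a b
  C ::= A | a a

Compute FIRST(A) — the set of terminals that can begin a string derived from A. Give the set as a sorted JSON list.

Compute FIRST by fixpoint:
pass 1:
  A via A→a a: +{a}
  B via B→a b: +{a}
  C via C→A: +{a}
  S via S→a: +{a}
  S via S→b B: +{b}
  S: {a,b}  A: {a}  B: {a}  C: {a}
pass 2:
  B via B→S: +{b}
  S: {a,b}  A: {a}  B: {a,b}  C: {a}
pass 3: — fixpoint
  S: {a,b}  A: {a}  B: {a,b}  C: {a}

FIRST(A) = ["a"]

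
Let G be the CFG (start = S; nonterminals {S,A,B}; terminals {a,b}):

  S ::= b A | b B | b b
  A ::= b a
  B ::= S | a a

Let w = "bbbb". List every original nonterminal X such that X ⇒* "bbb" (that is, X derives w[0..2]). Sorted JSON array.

Convert to CNF:
  S -> T0 A | T0 B | T0 T0
  A -> T0 T1
  B -> T0 A | T0 B | T0 T0 | T1 T1
  T0 -> b
  T1 -> a

CYK table (by increasing span) (cells [i..j] with 0 ≤ i ≤ j ≤ 2 only):
  T[0,0] 'b' = {T0}  orig:{}
  T[1,1] 'b' = {T0}  orig:{}
  T[2,2] 'b' = {T0}  orig:{}
  T[0,1] 'bb' = {B,S}
  T[1,2] 'bb' = {B,S}
  T[0,2] 'bbb' = {B,S}

Original NTs in T[0,2] deriving "bbb": ["B", "S"]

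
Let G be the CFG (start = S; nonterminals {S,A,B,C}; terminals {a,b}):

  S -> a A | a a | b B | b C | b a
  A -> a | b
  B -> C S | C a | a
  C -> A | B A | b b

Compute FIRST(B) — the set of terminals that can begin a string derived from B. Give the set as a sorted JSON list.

FIRST iteration:
pass 1:
  A via A→a: +{a}
  A via A→b: +{b}
  B via B→a: +{a}
  C via C→A: +{a,b}
  S via S→a A: +{a}
  S via S→b B: +{b}
  FIRST(S)={a,b}  FIRST(A)={a,b}  FIRST(B)={a}  FIRST(C)={a,b}
pass 2:
  B via B→C S: +{b}
  FIRST(S)={a,b}  FIRST(A)={a,b}  FIRST(B)={a,b}  FIRST(C)={a,b}
pass 3: (stable)
  FIRST(S)={a,b}  FIRST(A)={a,b}  FIRST(B)={a,b}  FIRST(C)={a,b}

FIRST(B) = ["a", "b"]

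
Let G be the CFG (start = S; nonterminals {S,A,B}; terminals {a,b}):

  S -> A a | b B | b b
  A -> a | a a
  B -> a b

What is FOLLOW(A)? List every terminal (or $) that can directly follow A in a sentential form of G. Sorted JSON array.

Compute FIRST by fixpoint:
[1]
  A via A→a: +{a}
  B via B→a b: +{a}
  S via S→A a: +{a}
  S via S→b B: +{b}
  FIRST(S)={a,b}  FIRST(A)={a}  FIRST(B)={a}
[2] — fixpoint
  FIRST(S)={a,b}  FIRST(A)={a}  FIRST(B)={a}

FOLLOW sets:
initialize: $ ∈ FOLLOW(S)
[1]
  S→A a: FOLLOW(A) ⊇ FIRST(a) = {a}; new: +{a}
  S→b B: FOLLOW(B) ⊇ FOLLOW(S) ⊇ {$}; new: +{$}
  S: {$}  A: {a}  B: {$}
[2] (no change)
  S: {$}  A: {a}  B: {$}

FOLLOW(A) = ["a"]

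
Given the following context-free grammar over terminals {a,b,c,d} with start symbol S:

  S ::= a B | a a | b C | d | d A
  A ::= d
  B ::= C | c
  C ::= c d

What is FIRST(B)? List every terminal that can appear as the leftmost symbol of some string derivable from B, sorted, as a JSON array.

Compute FIRST by fixpoint:
iter 1:
  A via A→d: +{d}
  B via B→c: +{c}
  C via C→c d: +{c}
  S via S→a B: +{a}
  S via S→b C: +{b}
  S via S→d: +{d}
  FIRST[S]={a,b,d}  FIRST[A]={d}  FIRST[B]={c}  FIRST[C]={c}
iter 2: (no change)
  FIRST[S]={a,b,d}  FIRST[A]={d}  FIRST[B]={c}  FIRST[C]={c}

FIRST(B) = ["c"]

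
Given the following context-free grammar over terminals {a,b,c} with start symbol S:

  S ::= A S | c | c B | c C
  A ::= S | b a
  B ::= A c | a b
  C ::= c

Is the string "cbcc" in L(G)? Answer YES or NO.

CNF form of G:
  S -> A S | T2 B | T2 C | c
  A -> A S | T0 T1 | T2 B | T2 C | c
  B -> A T2 | T1 T0
  C -> c
  T0 -> b
  T1 -> a
  T2 -> c

CYK table (by increasing span):
  cell(0,0) c: {A,C,S,T2}  orig:{A,C,S}
  cell(1,1) b: {T0}  orig:{}
  cell(2,2) c: {A,C,S,T2}  orig:{A,C,S}
  cell(3,3) c: {A,C,S,T2}  orig:{A,C,S}
  cell(0,1) cb: ∅
  cell(1,2) bc: ∅
  cell(2,3) cc: {A,B,S}
  cell(0,2) cbc: ∅
  cell(1,3) bcc: ∅
  cell(0,3) cbcc: ∅

S ∉ T[0,3] ⇒ NO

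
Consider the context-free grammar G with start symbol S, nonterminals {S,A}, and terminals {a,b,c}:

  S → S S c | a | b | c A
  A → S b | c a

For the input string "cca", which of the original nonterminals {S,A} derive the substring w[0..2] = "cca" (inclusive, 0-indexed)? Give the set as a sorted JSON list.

Convert to CNF:
  S -> S X3 | T1 A | a | b
  A -> S T0 | T1 T2
  T0 -> b
  T1 -> c
  T2 -> a
  X3 -> S T1

Fill CYK table bottom-up — only the sub-triangle for w[0..2]:
  T[0,0] 'c' = {T1}  orig:{}
  T[1,1] 'c' = {T1}  orig:{}
  T[2,2] 'a' = {S,T2}  orig:{S}
  T[0,1] 'cc' = ∅
  T[1,2] 'ca' = {A}
  T[0,2] 'cca' = {S}

Original NTs in T[0,2] deriving "cca": ["S"]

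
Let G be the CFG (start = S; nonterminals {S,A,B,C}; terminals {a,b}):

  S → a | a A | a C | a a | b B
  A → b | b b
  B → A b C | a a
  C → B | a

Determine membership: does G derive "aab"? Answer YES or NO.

CNF form of G:
  S -> T0 B | T1 A | T1 C | T1 T1 | a
  A -> T0 T0 | b
  B -> A X2 | T1 T1
  C -> A X3 | T1 T1 | a
  T0 -> b
  T1 -> a
  X2 -> T0 C
  X3 -> T0 C

Fill CYK table bottom-up:
  cell(0,0) a: {C,S,T1}  orig:{C,S}
  cell(1,1) a: {C,S,T1}  orig:{C,S}
  cell(2,2) b: {A,T0}  orig:{A}
  cell(0,1) aa: {B,C,S}
  cell(1,2) ab: {S}
  cell(0,2) aab: ∅

S ∉ T[0,2] ⇒ NO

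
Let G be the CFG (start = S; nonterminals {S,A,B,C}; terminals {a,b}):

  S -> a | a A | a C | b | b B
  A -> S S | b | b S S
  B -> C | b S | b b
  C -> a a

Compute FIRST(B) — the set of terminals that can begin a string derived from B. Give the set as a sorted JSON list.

FIRST iteration:
pass 1:
  A via A→b: +{b}
  B via B→b S: +{b}
  C via C→a a: +{a}
  S via S→a: +{a}
  S via S→b: +{b}
  S: {a,b}  A: {b}  B: {b}  C: {a}
pass 2:
  A via A→S S: +{a}
  B via B→C: +{a}
  S: {a,b}  A: {a,b}  B: {a,b}  C: {a}
pass 3: done
  S: {a,b}  A: {a,b}  B: {a,b}  C: {a}

FIRST(B) = ["a", "b"]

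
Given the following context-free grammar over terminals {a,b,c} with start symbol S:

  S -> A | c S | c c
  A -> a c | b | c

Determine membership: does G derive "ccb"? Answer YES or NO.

CNF form of G:
  S -> T0 T1 | T1 S | T1 T1 | b | c
  A -> T0 T1 | b | c
  T0 -> a
  T1 -> c

CYK table (by increasing span):
  cell(0,0) c: {A,S,T1}  orig:{A,S}
  cell(1,1) c: {A,S,T1}  orig:{A,S}
  cell(2,2) b: {A,S}
  cell(0,1) cc: {S}
  cell(1,2) cb: {S}
  cell(0,2) ccb: {S}

S ∈ T[0,2] ⇒ YES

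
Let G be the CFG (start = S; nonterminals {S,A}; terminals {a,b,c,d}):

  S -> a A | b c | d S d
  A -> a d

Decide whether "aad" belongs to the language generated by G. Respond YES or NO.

CNF form of G:
  S -> T0 A | T1 X4 | T2 T3
  A -> T0 T1
  T0 -> a
  T1 -> d
  T2 -> b
  T3 -> c
  X4 -> S T1

CYK fill:
  [0..0]={T0}  "a"  orig:{}
  [1..1]={T0}  "a"  orig:{}
  [2..2]={T1}  "d"  orig:{}
  [0..1]=∅  "aa"
  [1..2]={A}  "ad"
  [0..2]={S}  "aad"

S ∈ T[0,2] ⇒ YES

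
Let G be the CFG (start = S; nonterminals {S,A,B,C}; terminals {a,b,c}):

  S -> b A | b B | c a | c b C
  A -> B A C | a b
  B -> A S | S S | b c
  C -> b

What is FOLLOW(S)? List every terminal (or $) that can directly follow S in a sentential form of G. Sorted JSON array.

Compute FIRST by fixpoint:
[1]
  A via A→a b: +{a}
  B via B→A S: +{a}
  B via B→b c: +{b}
  C via C→b: +{b}
  S via S→b A: +{b}
  S via S→c a: +{c}
  FIRST(S)={b,c}  FIRST(A)={a}  FIRST(B)={a,b}  FIRST(C)={b}
[2]
  A via A→B A C: +{b}
  B via B→S S: +{c}
  FIRST(S)={b,c}  FIRST(A)={a,b}  FIRST(B)={a,b,c}  FIRST(C)={b}
[3]
  A via A→B A C: +{c}
  FIRST(S)={b,c}  FIRST(A)={a,b,c}  FIRST(B)={a,b,c}  FIRST(C)={b}
[4] (stable)
  FIRST(S)={b,c}  FIRST(A)={a,b,c}  FIRST(B)={a,b,c}  FIRST(C)={b}

Compute FOLLOW by fixpoint:
FOLLOW(S) := {$}
[1]
  A→B A C: FOLLOW(B) ⊇ FIRST(A) = {a,b,c}; new: +{a,b,c}
  A→B A C: FOLLOW(A) ⊇ FIRST(C) = {b}; new: +{b}
  A→B A C: FOLLOW(C) ⊇ FOLLOW(A) ⊇ {b}; new: +{b}
  B→A S: FOLLOW(A) ⊇ FIRST(S) = {b,c}; new: +{c}
  B→A S: FOLLOW(S) ⊇ FOLLOW(B) ⊇ {a,b,c}; new: +{a,b,c}
  S→b A: FOLLOW(A) ⊇ FOLLOW(S) ⊇ {$,a,b,c}; new: +{$,a}
  S→b B: FOLLOW(B) ⊇ FOLLOW(S) ⊇ {$,a,b,c}; new: +{$}
  S→c b C: FOLLOW(C) ⊇ FOLLOW(S) ⊇ {$,a,b,c}; new: +{$,a,c}
  FOLLOW[S]={$,a,b,c}  FOLLOW[A]={$,a,b,c}  FOLLOW[B]={$,a,b,c}  FOLLOW[C]={$,a,b,c}
[2] — fixpoint
  FOLLOW[S]={$,a,b,c}  FOLLOW[A]={$,a,b,c}  FOLLOW[B]={$,a,b,c}  FOLLOW[C]={$,a,b,c}

FOLLOW(S) = ["$", "a", "b", "c"]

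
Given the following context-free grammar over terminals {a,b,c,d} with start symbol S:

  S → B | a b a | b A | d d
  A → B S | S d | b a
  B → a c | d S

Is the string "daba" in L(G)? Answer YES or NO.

CNF form of G:
  S -> T0 S | T0 T0 | T1 A | T2 T3 | T2 X4
  A -> B S | S T0 | T1 T2
  B -> T0 S | T2 T3
  T0 -> d
  T1 -> b
  T2 -> a
  T3 -> c
  X4 -> T1 T2

CYK table (by increasing span):
  cell(0,0) d: {T0}  orig:{}
  cell(1,1) a: {T2}  orig:{}
  cell(2,2) b: {T1}  orig:{}
  cell(3,3) a: {T2}  orig:{}
  cell(0,1) da: ∅
  cell(1,2) ab: ∅
  cell(2,3) ba: {A,X4}  orig:{A}
  cell(0,2) dab: ∅
  cell(1,3) aba: {S}
  cell(0,3) daba: {B,S}

S ∈ T[0,3] ⇒ YES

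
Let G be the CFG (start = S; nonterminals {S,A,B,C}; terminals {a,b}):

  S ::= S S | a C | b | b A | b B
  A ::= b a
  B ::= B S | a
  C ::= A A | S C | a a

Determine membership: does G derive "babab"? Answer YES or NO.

Convert to CNF:
  S -> S S | T0 A | T0 B | T1 C | b
  A -> T0 T1
  B -> B S | a
  C -> A A | S C | T1 T1
  T0 -> b
  T1 -> a

Fill CYK table bottom-up:
  [0..0]={S,T0}  "b"  orig:{S}
  [1..1]={B,T1}  "a"  orig:{B}
  [2..2]={S,T0}  "b"  orig:{S}
  [3..3]={B,T1}  "a"  orig:{B}
  [4..4]={S,T0}  "b"  orig:{S}
  [0..1]={A,S}  "ba"
  [1..2]={B}  "ab"
  [2..3]={A,S}  "ba"
  [3..4]={B}  "ab"
  [0..2]={S}  "bab"
  [1..3]={B}  "aba"
  [2..4]={S}  "bab"
  [0..3]={C,S}  "baba"
  [1..4]={B}  "abab"
  [0..4]={S}  "babab"

S ∈ T[0,4] ⇒ YES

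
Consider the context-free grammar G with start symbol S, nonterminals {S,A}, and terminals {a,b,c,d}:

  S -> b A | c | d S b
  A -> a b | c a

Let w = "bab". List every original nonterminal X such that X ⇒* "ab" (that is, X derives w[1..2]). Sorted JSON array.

Convert to CNF:
  S -> T1 A | T3 X4 | c
  A -> T0 T1 | T2 T0
  T0 -> a
  T1 -> b
  T2 -> c
  T3 -> d
  X4 -> S T1

CYK table (by increasing span) (cells [i..j] with 1 ≤ i ≤ j ≤ 2 only):
  T[1,1] 'a' = {T0}  orig:{}
  T[2,2] 'b' = {T1}  orig:{}
  T[1,2] 'ab' = {A}

Original NTs in T[1,2] deriving "ab": ["A"]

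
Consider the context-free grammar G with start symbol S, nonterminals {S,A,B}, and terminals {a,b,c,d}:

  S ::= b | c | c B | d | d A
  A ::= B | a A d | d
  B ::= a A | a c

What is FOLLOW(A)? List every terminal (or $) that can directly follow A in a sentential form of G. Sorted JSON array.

Compute FIRST by fixpoint:
iter 1:
  A via A→a A d: +{a}
  A via A→d: +{d}
  B via B→a A: +{a}
  S via S→b: +{b}
  S via S→c: +{c}
  S via S→d: +{d}
  S: {b,c,d}  A: {a,d}  B: {a}
iter 2: done
  S: {b,c,d}  A: {a,d}  B: {a}

Compute FOLLOW by fixpoint:
seed FOLLOW(S) with $
[1]
  A→a A d: FOLLOW(A) ⊇ FIRST(d) = {d}; new: +{d}
  S→c B: FOLLOW(B) ⊇ FOLLOW(S) ⊇ {$}; new: +{$}
  S→d A: FOLLOW(A) ⊇ FOLLOW(S) ⊇ {$}; new: +{$}
  FOLLOW[S]={$}  FOLLOW[A]={$,d}  FOLLOW[B]={$}
[2]
  A→B: FOLLOW(B) ⊇ FOLLOW(A) ⊇ {$,d}; new: +{d}
  FOLLOW[S]={$}  FOLLOW[A]={$,d}  FOLLOW[B]={$,d}
[3] (no change)
  FOLLOW[S]={$}  FOLLOW[A]={$,d}  FOLLOW[B]={$,d}

FOLLOW(A) = ["$", "d"]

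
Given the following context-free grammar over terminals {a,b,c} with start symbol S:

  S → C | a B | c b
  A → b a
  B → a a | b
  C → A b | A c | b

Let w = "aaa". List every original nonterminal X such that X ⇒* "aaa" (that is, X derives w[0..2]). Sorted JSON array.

CNF form of G:
  S -> A T0 | A T2 | T1 B | T2 T0 | b
  A -> T0 T1
  B -> T1 T1 | b
  C -> A T0 | A T2 | b
  T0 -> b
  T1 -> a
  T2 -> c

Fill CYK table bottom-up (cells [i..j] with 0 ≤ i ≤ j ≤ 2 only):
  cell(0,0) a: {T1}  orig:{}
  cell(1,1) a: {T1}  orig:{}
  cell(2,2) a: {T1}  orig:{}
  cell(0,1) aa: {B}
  cell(1,2) aa: {B}
  cell(0,2) aaa: {S}

Original NTs in T[0,2] deriving "aaa": ["S"]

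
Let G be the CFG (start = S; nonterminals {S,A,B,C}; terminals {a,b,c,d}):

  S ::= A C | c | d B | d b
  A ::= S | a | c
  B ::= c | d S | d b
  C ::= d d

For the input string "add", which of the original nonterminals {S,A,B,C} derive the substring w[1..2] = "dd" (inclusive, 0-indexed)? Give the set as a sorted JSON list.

CNF form of G:
  S -> A C | T0 B | T0 T1 | c
  A -> A C | T0 B | T0 T1 | a | c
  B -> T0 S | T0 T1 | c
  C -> T0 T0
  T0 -> d
  T1 -> b

CYK table (by increasing span), restricted to cells inside w[1..2]:
  cell(1,1) d: {T0}  orig:{}
  cell(2,2) d: {T0}  orig:{}
  cell(1,2) dd: {C}

Original NTs in T[1,2] deriving "dd": ["C"]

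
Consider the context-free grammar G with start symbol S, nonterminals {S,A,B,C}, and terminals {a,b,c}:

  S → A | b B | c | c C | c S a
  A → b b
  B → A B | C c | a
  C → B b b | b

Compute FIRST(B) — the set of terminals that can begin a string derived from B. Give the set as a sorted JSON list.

FIRST sets, iterate to fixpoint:
pass 1:
  A via A→b b: +{b}
  B via B→A B: +{b}
  B via B→a: +{a}
  C via C→B b b: +{a,b}
  S via S→A: +{b}
  S via S→c: +{c}
  FIRST(S)={b,c}  FIRST(A)={b}  FIRST(B)={a,b}  FIRST(C)={a,b}
pass 2: (no change)
  FIRST(S)={b,c}  FIRST(A)={b}  FIRST(B)={a,b}  FIRST(C)={a,b}

FIRST(B) = ["a", "b"]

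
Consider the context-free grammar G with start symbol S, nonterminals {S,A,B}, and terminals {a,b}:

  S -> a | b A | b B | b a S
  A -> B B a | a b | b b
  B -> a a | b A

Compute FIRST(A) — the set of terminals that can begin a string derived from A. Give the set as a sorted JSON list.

FIRST sets, iterate to fixpoint:
[1]
  A via A→a b: +{a}
  A via A→b b: +{b}
  B via B→a a: +{a}
  B via B→b A: +{b}
  S via S→a: +{a}
  S via S→b A: +{b}
  S: {a,b}  A: {a,b}  B: {a,b}
[2] (no change)
  S: {a,b}  A: {a,b}  B: {a,b}

FIRST(A) = ["a", "b"]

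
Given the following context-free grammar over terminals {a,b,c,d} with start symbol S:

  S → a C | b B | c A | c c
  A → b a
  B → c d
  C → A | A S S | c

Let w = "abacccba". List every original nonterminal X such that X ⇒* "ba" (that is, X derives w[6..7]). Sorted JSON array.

Convert to CNF:
  S -> T0 B | T1 C | T2 A | T2 T2
  A -> T0 T1
  B -> T2 T3
  C -> A X4 | T0 T1 | c
  T0 -> b
  T1 -> a
  T2 -> c
  T3 -> d
  X4 -> S S

CYK table (by increasing span) — only the sub-triangle for w[6..7]:
  [6..6]={T0}  "b"  orig:{}
  [7..7]={T1}  "a"  orig:{}
  [6..7]={A,C}  "ba"

Original NTs in T[6,7] deriving "ba": ["A", "C"]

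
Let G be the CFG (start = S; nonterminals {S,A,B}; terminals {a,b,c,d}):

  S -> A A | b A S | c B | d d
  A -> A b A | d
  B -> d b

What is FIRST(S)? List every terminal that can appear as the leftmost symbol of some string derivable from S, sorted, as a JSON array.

FIRST iteration:
round 1:
  A via A→d: +{d}
  B via B→d b: +{d}
  S via S→A A: +{d}
  S via S→b A S: +{b}
  S via S→c B: +{c}
  S: {b,c,d}  A: {d}  B: {d}
round 2: done
  S: {b,c,d}  A: {d}  B: {d}

FIRST(S) = ["b", "c", "d"]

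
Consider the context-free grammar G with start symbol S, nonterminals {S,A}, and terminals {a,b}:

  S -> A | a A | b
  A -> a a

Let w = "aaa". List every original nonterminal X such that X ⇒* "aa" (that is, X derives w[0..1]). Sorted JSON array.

CNF form of G:
  S -> T0 A | T0 T0 | b
  A -> T0 T0
  T0 -> a

Fill CYK table bottom-up — only the sub-triangle for w[0..1]:
  cell(0,0) a: {T0}  orig:{}
  cell(1,1) a: {T0}  orig:{}
  cell(0,1) aa: {A,S}

Original NTs in T[0,1] deriving "aa": ["A", "S"]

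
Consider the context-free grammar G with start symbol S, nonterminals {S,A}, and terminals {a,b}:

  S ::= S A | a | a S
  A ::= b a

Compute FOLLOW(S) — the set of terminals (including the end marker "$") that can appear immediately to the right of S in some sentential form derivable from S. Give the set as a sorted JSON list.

FIRST sets, iterate to fixpoint:
[1]
  A via A→b a: +{b}
  S via S→a: +{a}
  FIRST(S)={a}  FIRST(A)={b}
[2] done
  FIRST(S)={a}  FIRST(A)={b}

FOLLOW sets:
FOLLOW(S) := {$}
iter 1:
  S→S A: FOLLOW(S) ⊇ FIRST(A) = {b}; new: +{b}
  S→S A: FOLLOW(A) ⊇ FOLLOW(S) ⊇ {$,b}; new: +{$,b}
  FOLLOW(S)={$,b}  FOLLOW(A)={$,b}
iter 2: — fixpoint
  FOLLOW(S)={$,b}  FOLLOW(A)={$,b}

FOLLOW(S) = ["$", "b"]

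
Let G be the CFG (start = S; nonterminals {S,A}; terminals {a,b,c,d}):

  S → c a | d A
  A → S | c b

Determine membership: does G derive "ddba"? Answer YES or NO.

Convert to CNF:
  S -> T0 T1 | T3 A
  A -> T0 T1 | T0 T2 | T3 A
  T0 -> c
  T1 -> a
  T2 -> b
  T3 -> d

Fill CYK table bottom-up:
  cell(0,0) d: {T3}  orig:{}
  cell(1,1) d: {T3}  orig:{}
  cell(2,2) b: {T2}  orig:{}
  cell(3,3) a: {T1}  orig:{}
  cell(0,1) dd: ∅
  cell(1,2) db: ∅
  cell(2,3) ba: ∅
  cell(0,2) ddb: ∅
  cell(1,3) dba: ∅
  cell(0,3) ddba: ∅

S ∉ T[0,3] ⇒ NO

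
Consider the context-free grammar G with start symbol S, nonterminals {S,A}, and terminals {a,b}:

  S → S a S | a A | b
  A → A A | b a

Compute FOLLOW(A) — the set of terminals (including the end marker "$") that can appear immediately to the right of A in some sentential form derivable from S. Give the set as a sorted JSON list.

FIRST iteration:
iter 1:
  A via A→b a: +{b}
  S via S→a A: +{a}
  S via S→b: +{b}
  FIRST(S)={a,b}  FIRST(A)={b}
iter 2: (no change)
  FIRST(S)={a,b}  FIRST(A)={b}

Compute FOLLOW by fixpoint:
FOLLOW(S) := {$}
pass 1:
  A→A A: FOLLOW(A) ⊇ FIRST(A) = {b}; new: +{b}
  S→S a S: FOLLOW(S) ⊇ FIRST(a) = {a}; new: +{a}
  S→a A: FOLLOW(A) ⊇ FOLLOW(S) ⊇ {$,a}; new: +{$,a}
  FOLLOW(S)={$,a}  FOLLOW(A)={$,a,b}
pass 2: done
  FOLLOW(S)={$,a}  FOLLOW(A)={$,a,b}

FOLLOW(A) = ["$", "a", "b"]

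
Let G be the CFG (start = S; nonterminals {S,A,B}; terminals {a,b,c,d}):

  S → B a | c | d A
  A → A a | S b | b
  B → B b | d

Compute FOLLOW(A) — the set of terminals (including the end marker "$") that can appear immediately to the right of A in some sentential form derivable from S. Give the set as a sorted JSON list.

FIRST sets, iterate to fixpoint:
iter 1:
  A via A→b: +{b}
  B via B→d: +{d}
  S via S→B a: +{d}
  S via S→c: +{c}
  S: {c,d}  A: {b}  B: {d}
iter 2:
  A via A→S b: +{c,d}
  S: {c,d}  A: {b,c,d}  B: {d}
iter 3: — fixpoint
  S: {c,d}  A: {b,c,d}  B: {d}

FOLLOW sets:
FOLLOW(S) := {$}
iter 1:
  A→A a: FOLLOW(A) ⊇ FIRST(a) = {a}; new: +{a}
  A→S b: FOLLOW(S) ⊇ FIRST(b) = {b}; new: +{b}
  B→B b: FOLLOW(B) ⊇ FIRST(b) = {b}; new: +{b}
  S→B a: FOLLOW(B) ⊇ FIRST(a) = {a}; new: +{a}
  S→d A: FOLLOW(A) ⊇ FOLLOW(S) ⊇ {$,b}; new: +{$,b}
  S: {$,b}  A: {$,a,b}  B: {a,b}
iter 2: (stable)
  S: {$,b}  A: {$,a,b}  B: {a,b}

FOLLOW(A) = ["$", "a", "b"]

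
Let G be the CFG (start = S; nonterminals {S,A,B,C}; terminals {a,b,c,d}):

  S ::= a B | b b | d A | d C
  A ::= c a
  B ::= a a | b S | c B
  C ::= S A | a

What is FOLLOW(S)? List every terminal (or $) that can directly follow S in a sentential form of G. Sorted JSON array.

FIRST sets, iterate to fixpoint:
pass 1:
  A via A→c a: +{c}
  B via B→a a: +{a}
  B via B→b S: +{b}
  B via B→c B: +{c}
  C via C→a: +{a}
  S via S→a B: +{a}
  S via S→b b: +{b}
  S via S→d A: +{d}
  FIRST[S]={a,b,d}  FIRST[A]={c}  FIRST[B]={a,b,c}  FIRST[C]={a}
pass 2:
  C via C→S A: +{b,d}
  FIRST[S]={a,b,d}  FIRST[A]={c}  FIRST[B]={a,b,c}  FIRST[C]={a,b,d}
pass 3: — fixpoint
  FIRST[S]={a,b,d}  FIRST[A]={c}  FIRST[B]={a,b,c}  FIRST[C]={a,b,d}

FOLLOW iteration:
FOLLOW(S) := {$}
round 1:
  C→S A: FOLLOW(S) ⊇ FIRST(A) = {c}; new: +{c}
  S→a B: FOLLOW(B) ⊇ FOLLOW(S) ⊇ {$,c}; new: +{$,c}
  S→d A: FOLLOW(A) ⊇ FOLLOW(S) ⊇ {$,c}; new: +{$,c}
  S→d C: FOLLOW(C) ⊇ FOLLOW(S) ⊇ {$,c}; new: +{$,c}
  FOLLOW(S)={$,c}  FOLLOW(A)={$,c}  FOLLOW(B)={$,c}  FOLLOW(C)={$,c}
round 2: — fixpoint
  FOLLOW(S)={$,c}  FOLLOW(A)={$,c}  FOLLOW(B)={$,c}  FOLLOW(C)={$,c}

FOLLOW(S) = ["$", "c"]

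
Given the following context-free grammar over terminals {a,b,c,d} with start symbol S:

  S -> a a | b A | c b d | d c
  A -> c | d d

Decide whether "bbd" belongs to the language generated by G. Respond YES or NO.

CNF form of G:
  S -> T0 T3 | T1 T1 | T2 A | T3 X4
  A -> T0 T0 | c
  T0 -> d
  T1 -> a
  T2 -> b
  T3 -> c
  X4 -> T2 T0

CYK fill:
  cell(0,0) b: {T2}  orig:{}
  cell(1,1) b: {T2}  orig:{}
  cell(2,2) d: {T0}  orig:{}
  cell(0,1) bb: ∅
  cell(1,2) bd: {X4}  orig:{}
  cell(0,2) bbd: ∅

S ∉ T[0,2] ⇒ NO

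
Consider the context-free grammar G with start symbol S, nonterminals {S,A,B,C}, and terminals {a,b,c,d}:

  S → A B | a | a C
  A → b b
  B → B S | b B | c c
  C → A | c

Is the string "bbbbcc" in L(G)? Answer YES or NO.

CNF form of G:
  S -> A B | T2 C | a
  A -> T0 T0
  B -> B S | T0 B | T1 T1
  C -> T0 T0 | c
  T0 -> b
  T1 -> c
  T2 -> a

Fill CYK table bottom-up:
  T[0,0] 'b' = {T0}  orig:{}
  T[1,1] 'b' = {T0}  orig:{}
  T[2,2] 'b' = {T0}  orig:{}
  T[3,3] 'b' = {T0}  orig:{}
  T[4,4] 'c' = {C,T1}  orig:{C}
  T[5,5] 'c' = {C,T1}  orig:{C}
  T[0,1] 'bb' = {A,C}
  T[1,2] 'bb' = {A,C}
  T[2,3] 'bb' = {A,C}
  T[3,4] 'bc' = ∅
  T[4,5] 'cc' = {B}
  T[0,2] 'bbb' = ∅
  T[1,3] 'bbb' = ∅
  T[2,4] 'bbc' = ∅
  T[3,5] 'bcc' = {B}
  T[0,3] 'bbbb' = ∅
  T[1,4] 'bbbc' = ∅
  T[2,5] 'bbcc' = {B,S}
  T[0,4] 'bbbbc' = ∅
  T[1,5] 'bbbcc' = {B,S}
  T[0,5] 'bbbbcc' = {B,S}

S ∈ T[0,5] ⇒ YES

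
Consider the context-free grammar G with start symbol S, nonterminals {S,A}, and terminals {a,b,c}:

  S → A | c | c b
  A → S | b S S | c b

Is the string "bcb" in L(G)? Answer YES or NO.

CNF form of G:
  S -> T0 X3 | T1 T0 | c
  A -> T0 X2 | T1 T0 | c
  T0 -> b
  T1 -> c
  X2 -> S S
  X3 -> S S

Fill CYK table bottom-up:
  T[0,0] 'b' = {T0}  orig:{}
  T[1,1] 'c' = {A,S,T1}  orig:{A,S}
  T[2,2] 'b' = {T0}  orig:{}
  T[0,1] 'bc' = ∅
  T[1,2] 'cb' = {A,S}
  T[0,2] 'bcb' = ∅

S ∉ T[0,2] ⇒ NO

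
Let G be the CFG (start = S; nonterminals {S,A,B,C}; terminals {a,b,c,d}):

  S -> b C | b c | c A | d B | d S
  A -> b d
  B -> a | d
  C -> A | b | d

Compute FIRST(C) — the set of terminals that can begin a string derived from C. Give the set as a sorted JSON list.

FIRST sets, iterate to fixpoint:
round 1:
  A via A→b d: +{b}
  B via B→a: +{a}
  B via B→d: +{d}
  C via C→A: +{b}
  C via C→d: +{d}
  S via S→b C: +{b}
  S via S→c A: +{c}
  S via S→d B: +{d}
  FIRST[S]={b,c,d}  FIRST[A]={b}  FIRST[B]={a,d}  FIRST[C]={b,d}
round 2: (no change)
  FIRST[S]={b,c,d}  FIRST[A]={b}  FIRST[B]={a,d}  FIRST[C]={b,d}

FIRST(C) = ["b", "d"]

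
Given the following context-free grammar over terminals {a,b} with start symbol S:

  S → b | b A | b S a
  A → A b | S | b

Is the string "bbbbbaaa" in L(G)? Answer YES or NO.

Convert to CNF:
  S -> T0 A | T0 X3 | b
  A -> A T0 | T0 A | T0 X2 | b
  T0 -> b
  T1 -> a
  X2 -> S T1
  X3 -> S T1

CYK table (by increasing span):
  cell(0,0) b: {A,S,T0}  orig:{A,S}
  cell(1,1) b: {A,S,T0}  orig:{A,S}
  cell(2,2) b: {A,S,T0}  orig:{A,S}
  cell(3,3) b: {A,S,T0}  orig:{A,S}
  cell(4,4) b: {A,S,T0}  orig:{A,S}
  cell(5,5) a: {T1}  orig:{}
  cell(6,6) a: {T1}  orig:{}
  cell(7,7) a: {T1}  orig:{}
  cell(0,1) bb: {A,S}
  cell(1,2) bb: {A,S}
  cell(2,3) bb: {A,S}
  cell(3,4) bb: {A,S}
  cell(4,5) ba: {X2,X3}  orig:{}
  cell(5,6) aa: ∅
  cell(6,7) aa: ∅
  cell(0,2) bbb: {A,S}
  cell(1,3) bbb: {A,S}
  cell(2,4) bbb: {A,S}
  cell(3,5) bba: {A,S,X2,X3}  orig:{A,S}
  cell(4,6) baa: ∅
  cell(5,7) aaa: ∅
  cell(0,3) bbbb: {A,S}
  cell(1,4) bbbb: {A,S}
  cell(2,5) bbba: {A,S,X2,X3}  orig:{A,S}
  cell(3,6) bbaa: {X2,X3}  orig:{}
  cell(4,7) baaa: ∅
  cell(0,4) bbbbb: {A,S}
  cell(1,5) bbbba: {A,S,X2,X3}  orig:{A,S}
  cell(2,6) bbbaa: {A,S,X2,X3}  orig:{A,S}
  cell(3,7) bbaaa: ∅
  cell(0,5) bbbbba: {A,S,X2,X3}  orig:{A,S}
  cell(1,6) bbbbaa: {A,S,X2,X3}  orig:{A,S}
  cell(2,7) bbbaaa: {X2,X3}  orig:{}
  cell(0,6) bbbbbaa: {A,S,X2,X3}  orig:{A,S}
  cell(1,7) bbbbaaa: {A,S,X2,X3}  orig:{A,S}
  cell(0,7) bbbbbaaa: {A,S,X2,X3}  orig:{A,S}

S ∈ T[0,7] ⇒ YES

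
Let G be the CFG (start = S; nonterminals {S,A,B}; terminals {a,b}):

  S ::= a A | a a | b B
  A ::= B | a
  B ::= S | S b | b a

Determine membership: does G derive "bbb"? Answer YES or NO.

Convert to CNF:
  S -> T0 B | T1 A | T1 T1
  A -> S T0 | T0 B | T0 T1 | T1 A | T1 T1 | a
  B -> S T0 | T0 B | T0 T1 | T1 A | T1 T1
  T0 -> b
  T1 -> a

CYK table (by increasing span):
  [0..0]={T0}  "b"  orig:{}
  [1..1]={T0}  "b"  orig:{}
  [2..2]={T0}  "b"  orig:{}
  [0..1]=∅  "bb"
  [1..2]=∅  "bb"
  [0..2]=∅  "bbb"

S ∉ T[0,2] ⇒ NO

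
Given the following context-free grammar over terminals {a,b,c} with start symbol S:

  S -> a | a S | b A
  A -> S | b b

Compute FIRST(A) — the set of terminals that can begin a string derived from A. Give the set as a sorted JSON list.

FIRST sets, iterate to fixpoint:
round 1:
  A via A→b b: +{b}
  S via S→a: +{a}
  S via S→b A: +{b}
  FIRST(S)={a,b}  FIRST(A)={b}
round 2:
  A via A→S: +{a}
  FIRST(S)={a,b}  FIRST(A)={a,b}
round 3: done
  FIRST(S)={a,b}  FIRST(A)={a,b}

FIRST(A) = ["a", "b"]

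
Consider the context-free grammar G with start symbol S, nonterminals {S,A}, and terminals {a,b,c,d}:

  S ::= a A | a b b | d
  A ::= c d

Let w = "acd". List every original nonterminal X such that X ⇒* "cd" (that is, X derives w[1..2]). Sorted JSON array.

Convert to CNF:
  S -> T2 A | T2 X4 | d
  A -> T0 T1
  T0 -> c
  T1 -> d
  T2 -> a
  T3 -> b
  X4 -> T3 T3

Fill CYK table bottom-up, restricted to cells inside w[1..2]:
  [1..1]={T0}  "c"  orig:{}
  [2..2]={S,T1}  "d"  orig:{S}
  [1..2]={A}  "cd"

Original NTs in T[1,2] deriving "cd": ["A"]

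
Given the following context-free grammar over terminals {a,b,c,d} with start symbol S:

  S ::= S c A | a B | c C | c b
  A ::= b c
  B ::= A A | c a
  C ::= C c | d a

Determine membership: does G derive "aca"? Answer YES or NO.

CNF form of G:
  S -> S X4 | T1 C | T1 T0 | T2 B
  A -> T0 T1
  B -> A A | T1 T2
  C -> C T1 | T3 T2
  T0 -> b
  T1 -> c
  T2 -> a
  T3 -> d
  X4 -> T1 A

CYK fill:
  [0..0]={T2}  "a"  orig:{}
  [1..1]={T1}  "c"  orig:{}
  [2..2]={T2}  "a"  orig:{}
  [0..1]=∅  "ac"
  [1..2]={B}  "ca"
  [0..2]={S}  "aca"

S ∈ T[0,2] ⇒ YES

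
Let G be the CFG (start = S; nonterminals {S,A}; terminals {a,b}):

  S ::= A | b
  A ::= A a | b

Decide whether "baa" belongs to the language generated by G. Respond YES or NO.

CNF form of G:
  S -> A T0 | b
  A -> A T0 | b
  T0 -> a

CYK table (by increasing span):
  T[0,0] 'b' = {A,S}
  T[1,1] 'a' = {T0}  orig:{}
  T[2,2] 'a' = {T0}  orig:{}
  T[0,1] 'ba' = {A,S}
  T[1,2] 'aa' = ∅
  T[0,2] 'baa' = {A,S}

S ∈ T[0,2] ⇒ YES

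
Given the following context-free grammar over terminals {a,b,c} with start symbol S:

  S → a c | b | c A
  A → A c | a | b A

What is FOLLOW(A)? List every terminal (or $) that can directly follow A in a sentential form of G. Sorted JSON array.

FIRST sets, iterate to fixpoint:
round 1:
  A via A→a: +{a}
  A via A→b A: +{b}
  S via S→a c: +{a}
  S via S→b: +{b}
  S via S→c A: +{c}
  FIRST[S]={a,b,c}  FIRST[A]={a,b}
round 2: (no change)
  FIRST[S]={a,b,c}  FIRST[A]={a,b}

FOLLOW sets:
seed FOLLOW(S) with $
pass 1:
  A→A c: FOLLOW(A) ⊇ FIRST(c) = {c}; new: +{c}
  S→c A: FOLLOW(A) ⊇ FOLLOW(S) ⊇ {$}; new: +{$}
  FOLLOW(S)={$}  FOLLOW(A)={$,c}
pass 2: (no change)
  FOLLOW(S)={$}  FOLLOW(A)={$,c}

FOLLOW(A) = ["$", "c"]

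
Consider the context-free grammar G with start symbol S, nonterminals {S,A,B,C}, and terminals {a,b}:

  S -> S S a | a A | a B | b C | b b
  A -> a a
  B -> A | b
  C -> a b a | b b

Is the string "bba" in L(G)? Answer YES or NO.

Convert to CNF:
  S -> S X3 | T0 A | T0 B | T1 C | T1 T1
  A -> T0 T0
  B -> T0 T0 | b
  C -> T0 X2 | T1 T1
  T0 -> a
  T1 -> b
  X2 -> T1 T0
  X3 -> S T0

CYK fill:
  T[0,0] 'b' = {B,T1}  orig:{B}
  T[1,1] 'b' = {B,T1}  orig:{B}
  T[2,2] 'a' = {T0}  orig:{}
  T[0,1] 'bb' = {C,S}
  T[1,2] 'ba' = {X2}  orig:{}
  T[0,2] 'bba' = {X3}  orig:{}

S ∉ T[0,2] ⇒ NO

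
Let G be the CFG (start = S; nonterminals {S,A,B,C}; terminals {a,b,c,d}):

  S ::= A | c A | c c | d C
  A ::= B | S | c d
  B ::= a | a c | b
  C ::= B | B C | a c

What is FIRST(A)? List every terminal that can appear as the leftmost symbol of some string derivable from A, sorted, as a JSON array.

FIRST sets, iterate to fixpoint:
[1]
  A via A→c d: +{c}
  B via B→a: +{a}
  B via B→b: +{b}
  C via C→B: +{a,b}
  S via S→A: +{c}
  S via S→d C: +{d}
  FIRST[S]={c,d}  FIRST[A]={c}  FIRST[B]={a,b}  FIRST[C]={a,b}
[2]
  A via A→B: +{a,b}
  A via A→S: +{d}
  S via S→A: +{a,b}
  FIRST[S]={a,b,c,d}  FIRST[A]={a,b,c,d}  FIRST[B]={a,b}  FIRST[C]={a,b}
[3] (stable)
  FIRST[S]={a,b,c,d}  FIRST[A]={a,b,c,d}  FIRST[B]={a,b}  FIRST[C]={a,b}

FIRST(A) = ["a", "b", "c", "d"]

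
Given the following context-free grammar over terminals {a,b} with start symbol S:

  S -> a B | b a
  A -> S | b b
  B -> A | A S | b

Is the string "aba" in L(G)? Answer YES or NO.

CNF form of G:
  S -> T0 B | T1 T0
  A -> T0 B | T1 T0 | T1 T1
  B -> A S | T0 B | T1 T0 | T1 T1 | b
  T0 -> a
  T1 -> b

CYK table (by increasing span):
  cell(0,0) a: {T0}  orig:{}
  cell(1,1) b: {B,T1}  orig:{B}
  cell(2,2) a: {T0}  orig:{}
  cell(0,1) ab: {A,B,S}
  cell(1,2) ba: {A,B,S}
  cell(0,2) aba: {A,B,S}

S ∈ T[0,2] ⇒ YES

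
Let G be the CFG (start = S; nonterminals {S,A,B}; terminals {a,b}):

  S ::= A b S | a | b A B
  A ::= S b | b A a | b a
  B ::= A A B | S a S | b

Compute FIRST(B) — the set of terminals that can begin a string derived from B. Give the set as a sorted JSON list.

FIRST iteration:
iter 1:
  A via A→b A a: +{b}
  B via B→A A B: +{b}
  S via S→A b S: +{b}
  S via S→a: +{a}
  S: {a,b}  A: {b}  B: {b}
iter 2:
  A via A→S b: +{a}
  B via B→A A B: +{a}
  S: {a,b}  A: {a,b}  B: {a,b}
iter 3: (no change)
  S: {a,b}  A: {a,b}  B: {a,b}

FIRST(B) = ["a", "b"]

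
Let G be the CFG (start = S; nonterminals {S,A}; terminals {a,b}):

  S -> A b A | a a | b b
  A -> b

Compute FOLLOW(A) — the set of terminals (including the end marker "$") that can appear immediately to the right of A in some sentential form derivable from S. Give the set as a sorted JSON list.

FIRST sets, iterate to fixpoint:
pass 1:
  A via A→b: +{b}
  S via S→A b A: +{b}
  S via S→a a: +{a}
  FIRST[S]={a,b}  FIRST[A]={b}
pass 2: (stable)
  FIRST[S]={a,b}  FIRST[A]={b}

Compute FOLLOW by fixpoint:
FOLLOW(S) := {$}
iter 1:
  S→A b A: FOLLOW(A) ⊇ FIRST(b) = {b}; new: +{b}
  S→A b A: FOLLOW(A) ⊇ FOLLOW(S) ⊇ {$}; new: +{$}
  S: {$}  A: {$,b}
iter 2: done
  S: {$}  A: {$,b}

FOLLOW(A) = ["$", "b"]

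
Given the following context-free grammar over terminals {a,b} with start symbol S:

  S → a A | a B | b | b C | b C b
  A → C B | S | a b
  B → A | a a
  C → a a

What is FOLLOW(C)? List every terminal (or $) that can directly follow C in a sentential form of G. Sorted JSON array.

Compute FIRST by fixpoint:
[1]
  A via A→a b: +{a}
  B via B→A: +{a}
  C via C→a a: +{a}
  S via S→a A: +{a}
  S via S→b: +{b}
  S: {a,b}  A: {a}  B: {a}  C: {a}
[2]
  A via A→S: +{b}
  B via B→A: +{b}
  S: {a,b}  A: {a,b}  B: {a,b}  C: {a}
[3] done
  S: {a,b}  A: {a,b}  B: {a,b}  C: {a}

FOLLOW iteration:
FOLLOW(S) := {$}
round 1:
  A→C B: FOLLOW(C) ⊇ FIRST(B) = {a,b}; new: +{a,b}
  S→a A: FOLLOW(A) ⊇ FOLLOW(S) ⊇ {$}; new: +{$}
  S→a B: FOLLOW(B) ⊇ FOLLOW(S) ⊇ {$}; new: +{$}
  S→b C: FOLLOW(C) ⊇ FOLLOW(S) ⊇ {$}; new: +{$}
  FOLLOW(S)={$}  FOLLOW(A)={$}  FOLLOW(B)={$}  FOLLOW(C)={$,a,b}
round 2: (no change)
  FOLLOW(S)={$}  FOLLOW(A)={$}  FOLLOW(B)={$}  FOLLOW(C)={$,a,b}

FOLLOW(C) = ["$", "a", "b"]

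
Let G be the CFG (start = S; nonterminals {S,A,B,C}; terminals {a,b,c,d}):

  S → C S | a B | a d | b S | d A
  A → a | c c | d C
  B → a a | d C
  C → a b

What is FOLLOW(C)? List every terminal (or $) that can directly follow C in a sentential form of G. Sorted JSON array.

FIRST iteration:
[1]
  A via A→a: +{a}
  A via A→c c: +{c}
  A via A→d C: +{d}
  B via B→a a: +{a}
  B via B→d C: +{d}
  C via C→a b: +{a}
  S via S→C S: +{a}
  S via S→b S: +{b}
  S via S→d A: +{d}
  S: {a,b,d}  A: {a,c,d}  B: {a,d}  C: {a}
[2] — fixpoint
  S: {a,b,d}  A: {a,c,d}  B: {a,d}  C: {a}

FOLLOW iteration:
initialize: $ ∈ FOLLOW(S)
pass 1:
  S→C S: FOLLOW(C) ⊇ FIRST(S) = {a,b,d}; new: +{a,b,d}
  S→a B: FOLLOW(B) ⊇ FOLLOW(S) ⊇ {$}; new: +{$}
  S→d A: FOLLOW(A) ⊇ FOLLOW(S) ⊇ {$}; new: +{$}
  S: {$}  A: {$}  B: {$}  C: {a,b,d}
pass 2:
  A→d C: FOLLOW(C) ⊇ FOLLOW(A) ⊇ {$}; new: +{$}
  S: {$}  A: {$}  B: {$}  C: {$,a,b,d}
pass 3: — fixpoint
  S: {$}  A: {$}  B: {$}  C: {$,a,b,d}

FOLLOW(C) = ["$", "a", "b", "d"]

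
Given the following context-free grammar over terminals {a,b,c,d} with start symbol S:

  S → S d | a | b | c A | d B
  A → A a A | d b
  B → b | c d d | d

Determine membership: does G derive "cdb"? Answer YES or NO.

Convert to CNF:
  S -> S T1 | T1 B | T3 A | a | b
  A -> A X4 | T1 T2
  B -> T3 X5 | b | d
  T0 -> a
  T1 -> d
  T2 -> b
  T3 -> c
  X4 -> T0 A
  X5 -> T1 T1

CYK fill:
  cell(0,0) c: {T3}  orig:{}
  cell(1,1) d: {B,T1}  orig:{B}
  cell(2,2) b: {B,S,T2}  orig:{B,S}
  cell(0,1) cd: ∅
  cell(1,2) db: {A,S}
  cell(0,2) cdb: {S}

S ∈ T[0,2] ⇒ YES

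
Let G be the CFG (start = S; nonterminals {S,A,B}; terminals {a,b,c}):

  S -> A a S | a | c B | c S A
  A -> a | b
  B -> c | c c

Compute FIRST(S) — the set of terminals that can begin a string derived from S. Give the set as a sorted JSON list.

FIRST iteration:
pass 1:
  A via A→a: +{a}
  A via A→b: +{b}
  B via B→c: +{c}
  S via S→A a S: +{a,b}
  S via S→c B: +{c}
  FIRST(S)={a,b,c}  FIRST(A)={a,b}  FIRST(B)={c}
pass 2: done
  FIRST(S)={a,b,c}  FIRST(A)={a,b}  FIRST(B)={c}

FIRST(S) = ["a", "b", "c"]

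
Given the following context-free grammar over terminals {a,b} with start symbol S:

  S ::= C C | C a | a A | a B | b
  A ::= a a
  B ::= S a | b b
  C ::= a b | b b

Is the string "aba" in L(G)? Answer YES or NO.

CNF form of G:
  S -> C C | C T0 | T0 A | T0 B | b
  A -> T0 T0
  B -> S T0 | T1 T1
  C -> T0 T1 | T1 T1
  T0 -> a
  T1 -> b

CYK fill:
  cell(0,0) a: {T0}  orig:{}
  cell(1,1) b: {S,T1}  orig:{S}
  cell(2,2) a: {T0}  orig:{}
  cell(0,1) ab: {C}
  cell(1,2) ba: {B}
  cell(0,2) aba: {S}

S ∈ T[0,2] ⇒ YES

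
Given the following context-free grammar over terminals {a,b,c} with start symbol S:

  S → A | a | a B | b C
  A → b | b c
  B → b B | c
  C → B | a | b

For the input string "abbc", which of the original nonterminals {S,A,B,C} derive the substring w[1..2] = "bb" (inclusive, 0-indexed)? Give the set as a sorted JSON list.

CNF form of G:
  S -> T0 C | T0 T1 | T2 B | a | b
  A -> T0 T1 | b
  B -> T0 B | c
  C -> T0 B | a | b | c
  T0 -> b
  T1 -> c
  T2 -> a

CYK fill (cells [i..j] with 1 ≤ i ≤ j ≤ 2 only):
  T[1,1] 'b' = {A,C,S,T0}  orig:{A,C,S}
  T[2,2] 'b' = {A,C,S,T0}  orig:{A,C,S}
  T[1,2] 'bb' = {S}

Original NTs in T[1,2] deriving "bb": ["S"]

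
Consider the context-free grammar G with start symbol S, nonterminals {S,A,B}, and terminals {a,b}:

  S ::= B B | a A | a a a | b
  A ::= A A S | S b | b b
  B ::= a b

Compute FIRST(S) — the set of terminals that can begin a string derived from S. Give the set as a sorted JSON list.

Compute FIRST by fixpoint:
[1]
  A via A→b b: +{b}
  B via B→a b: +{a}
  S via S→B B: +{a}
  S via S→b: +{b}
  FIRST[S]={a,b}  FIRST[A]={b}  FIRST[B]={a}
[2]
  A via A→S b: +{a}
  FIRST[S]={a,b}  FIRST[A]={a,b}  FIRST[B]={a}
[3] done
  FIRST[S]={a,b}  FIRST[A]={a,b}  FIRST[B]={a}

FIRST(S) = ["a", "b"]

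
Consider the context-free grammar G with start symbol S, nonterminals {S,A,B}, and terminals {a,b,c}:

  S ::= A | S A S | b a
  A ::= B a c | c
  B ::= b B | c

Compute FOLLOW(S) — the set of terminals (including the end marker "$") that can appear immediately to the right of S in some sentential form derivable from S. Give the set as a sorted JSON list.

FIRST iteration:
iter 1:
  A via A→c: +{c}
  B via B→b B: +{b}
  B via B→c: +{c}
  S via S→A: +{c}
  S via S→b a: +{b}
  FIRST[S]={b,c}  FIRST[A]={c}  FIRST[B]={b,c}
iter 2:
  A via A→B a c: +{b}
  FIRST[S]={b,c}  FIRST[A]={b,c}  FIRST[B]={b,c}
iter 3: done
  FIRST[S]={b,c}  FIRST[A]={b,c}  FIRST[B]={b,c}

FOLLOW sets:
seed FOLLOW(S) with $
[1]
  A→B a c: FOLLOW(B) ⊇ FIRST(a) = {a}; new: +{a}
  S→A: FOLLOW(A) ⊇ FOLLOW(S) ⊇ {$}; new: +{$}
  S→S A S: FOLLOW(S) ⊇ FIRST(A) = {b,c}; new: +{b,c}
  S→S A S: FOLLOW(A) ⊇ FIRST(S) = {b,c}; new: +{b,c}
  FOLLOW[S]={$,b,c}  FOLLOW[A]={$,b,c}  FOLLOW[B]={a}
[2] (stable)
  FOLLOW[S]={$,b,c}  FOLLOW[A]={$,b,c}  FOLLOW[B]={a}

FOLLOW(S) = ["$", "b", "c"]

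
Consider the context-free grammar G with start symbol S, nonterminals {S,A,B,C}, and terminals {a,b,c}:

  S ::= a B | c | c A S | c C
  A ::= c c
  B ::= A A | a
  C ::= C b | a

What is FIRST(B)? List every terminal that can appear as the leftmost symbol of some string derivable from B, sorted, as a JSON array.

Compute FIRST by fixpoint:
round 1:
  A via A→c c: +{c}
  B via B→A A: +{c}
  B via B→a: +{a}
  C via C→a: +{a}
  S via S→a B: +{a}
  S via S→c: +{c}
  S: {a,c}  A: {c}  B: {a,c}  C: {a}
round 2: — fixpoint
  S: {a,c}  A: {c}  B: {a,c}  C: {a}

FIRST(B) = ["a", "c"]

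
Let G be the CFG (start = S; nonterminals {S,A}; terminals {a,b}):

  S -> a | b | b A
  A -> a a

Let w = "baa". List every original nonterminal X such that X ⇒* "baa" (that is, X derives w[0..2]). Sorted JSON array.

Convert to CNF:
  S -> T1 A | a | b
  A -> T0 T0
  T0 -> a
  T1 -> b

CYK fill — only the sub-triangle for w[0..2]:
  T[0,0] 'b' = {S,T1}  orig:{S}
  T[1,1] 'a' = {S,T0}  orig:{S}
  T[2,2] 'a' = {S,T0}  orig:{S}
  T[0,1] 'ba' = ∅
  T[1,2] 'aa' = {A}
  T[0,2] 'baa' = {S}

Original NTs in T[0,2] deriving "baa": ["S"]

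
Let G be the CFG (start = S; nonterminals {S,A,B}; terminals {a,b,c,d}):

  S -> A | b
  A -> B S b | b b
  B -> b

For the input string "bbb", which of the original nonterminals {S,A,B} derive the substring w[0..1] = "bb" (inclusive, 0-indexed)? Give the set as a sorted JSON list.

CNF form of G:
  S -> B X2 | T0 T0 | b
  A -> B X1 | T0 T0
  B -> b
  T0 -> b
  X1 -> S T0
  X2 -> S T0

CYK table (by increasing span) (cells [i..j] with 0 ≤ i ≤ j ≤ 1 only):
  T[0,0] 'b' = {B,S,T0}  orig:{B,S}
  T[1,1] 'b' = {B,S,T0}  orig:{B,S}
  T[0,1] 'bb' = {A,S,X1,X2}  orig:{A,S}

Original NTs in T[0,1] deriving "bb": ["A", "S"]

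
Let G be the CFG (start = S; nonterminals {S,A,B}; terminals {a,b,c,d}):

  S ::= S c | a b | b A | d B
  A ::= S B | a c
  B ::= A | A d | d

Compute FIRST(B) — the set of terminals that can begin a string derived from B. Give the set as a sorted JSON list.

FIRST iteration:
iter 1:
  A via A→a c: +{a}
  B via B→A: +{a}
  B via B→d: +{d}
  S via S→a b: +{a}
  S via S→b A: +{b}
  S via S→d B: +{d}
  FIRST(S)={a,b,d}  FIRST(A)={a}  FIRST(B)={a,d}
iter 2:
  A via A→S B: +{b,d}
  B via B→A: +{b}
  FIRST(S)={a,b,d}  FIRST(A)={a,b,d}  FIRST(B)={a,b,d}
iter 3: (no change)
  FIRST(S)={a,b,d}  FIRST(A)={a,b,d}  FIRST(B)={a,b,d}

FIRST(B) = ["a", "b", "d"]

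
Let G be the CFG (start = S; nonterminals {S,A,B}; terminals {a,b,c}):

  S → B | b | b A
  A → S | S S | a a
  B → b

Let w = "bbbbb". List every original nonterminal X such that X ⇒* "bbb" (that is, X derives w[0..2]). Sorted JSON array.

Convert to CNF:
  S -> T1 A | b
  A -> S S | T0 T0 | T1 A | b
  B -> b
  T0 -> a
  T1 -> b

CYK fill (cells [i..j] with 0 ≤ i ≤ j ≤ 2 only):
  cell(0,0) b: {A,B,S,T1}  orig:{A,B,S}
  cell(1,1) b: {A,B,S,T1}  orig:{A,B,S}
  cell(2,2) b: {A,B,S,T1}  orig:{A,B,S}
  cell(0,1) bb: {A,S}
  cell(1,2) bb: {A,S}
  cell(0,2) bbb: {A,S}

Original NTs in T[0,2] deriving "bbb": ["A", "S"]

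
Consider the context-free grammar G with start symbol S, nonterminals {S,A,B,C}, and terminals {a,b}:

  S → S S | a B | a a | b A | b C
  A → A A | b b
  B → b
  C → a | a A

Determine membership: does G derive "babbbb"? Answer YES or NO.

Convert to CNF:
  S -> S S | T0 A | T0 C | T1 B | T1 T1
  A -> A A | T0 T0
  B -> b
  C -> T1 A | a
  T0 -> b
  T1 -> a

Fill CYK table bottom-up:
  T[0,0] 'b' = {B,T0}  orig:{B}
  T[1,1] 'a' = {C,T1}  orig:{C}
  T[2,2] 'b' = {B,T0}  orig:{B}
  T[3,3] 'b' = {B,T0}  orig:{B}
  T[4,4] 'b' = {B,T0}  orig:{B}
  T[5,5] 'b' = {B,T0}  orig:{B}
  T[0,1] 'ba' = {S}
  T[1,2] 'ab' = {S}
  T[2,3] 'bb' = {A}
  T[3,4] 'bb' = {A}
  T[4,5] 'bb' = {A}
  T[0,2] 'bab' = ∅
  T[1,3] 'abb' = {C}
  T[2,4] 'bbb' = {S}
  T[3,5] 'bbb' = {S}
  T[0,3] 'babb' = {S}
  T[1,4] 'abbb' = ∅
  T[2,5] 'bbbb' = {A}
  T[0,4] 'babbb' = {S}
  T[1,5] 'abbbb' = {C,S}
  T[0,5] 'babbbb' = {S}

S ∈ T[0,5] ⇒ YES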